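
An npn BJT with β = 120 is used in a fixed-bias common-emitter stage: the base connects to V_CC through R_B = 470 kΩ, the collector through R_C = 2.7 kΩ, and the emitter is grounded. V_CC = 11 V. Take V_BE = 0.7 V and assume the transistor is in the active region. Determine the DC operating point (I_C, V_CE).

Base loop: V_CC = I_B·R_B + V_BE, so I_B = (11 − 0.7)/470 kΩ = 0.0219 mA.
In the active region I_C = β·I_B = 120 × 0.0219 = 2.63 mA.
Collector loop: V_CE = V_CC − I_C·R_C = 11 − 2.63×2.7 = 3.9 V.
Since V_CE = 3.9 V > V_CE(sat) ≈ 0.2 V, the transistor is in the active region as assumed.

I_C ≈ 2.6 mA, V_CE ≈ 3.9 V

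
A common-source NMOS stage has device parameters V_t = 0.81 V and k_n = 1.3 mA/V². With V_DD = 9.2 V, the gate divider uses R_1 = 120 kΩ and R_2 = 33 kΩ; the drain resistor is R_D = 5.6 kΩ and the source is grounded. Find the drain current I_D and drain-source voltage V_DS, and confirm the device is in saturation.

V_G = V_DD·R_2/(R_1+R_2) = 9.2×33/153 = 1.98 V. With the source grounded, V_GS = V_G = 1.98 V.
Assume saturation: I_D = (k_n/2)(V_GS − V_t)² = (1.3/2)×(1.98 − 0.81)² = 0.65×1.17² = 0.896 mA.
V_DS = V_DD − I_D·R_D = 9.2 − 0.896×5.6 = 4.18 V.
Saturation requires V_DS ≥ V_GS − V_t = 1.17 V; 4.18 ≥ 1.17 ✓.

I_D ≈ 0.9 mA, V_DS ≈ 4.2 V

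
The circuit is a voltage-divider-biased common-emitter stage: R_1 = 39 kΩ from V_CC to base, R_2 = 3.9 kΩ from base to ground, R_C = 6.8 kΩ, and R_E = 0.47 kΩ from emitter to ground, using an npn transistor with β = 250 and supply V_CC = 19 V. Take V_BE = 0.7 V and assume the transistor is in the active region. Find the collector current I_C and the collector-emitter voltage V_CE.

I_C ≈ 2.1 mA, V_CE ≈ 3.6 V

Thevenize the base divider: V_Th = V_CC·R_2/(R_1+R_2) = 19×3.9/42.9 = 1.73 V, R_Th = R_1‖R_2 = 3.55 kΩ.
Base-emitter loop: V_Th = I_B·R_Th + V_BE + (β+1)I_B·R_E, so I_B = (1.73 − 0.7) / (3.55 + 251×0.47) = 0.00845 mA.
I_C = β·I_B = 250×0.00845 = 2.11 mA, and I_E = (β+1)I_B = 2.12 mA.
V_CE = V_CC − I_C·R_C − I_E·R_E = 19 − 2.11×6.8 − 2.12×0.47 = 3.63 V.
V_CE = 3.63 V > 0.2 V confirms active-region operation.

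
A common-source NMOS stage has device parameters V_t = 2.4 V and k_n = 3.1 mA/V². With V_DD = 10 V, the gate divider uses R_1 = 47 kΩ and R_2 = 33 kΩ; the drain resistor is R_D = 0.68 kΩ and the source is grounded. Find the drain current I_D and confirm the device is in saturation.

V_G = V_DD·R_2/(R_1+R_2) = 10×33/80 = 4.12 V. With the source grounded, V_GS = V_G = 4.12 V.
Assume saturation: I_D = (k_n/2)(V_GS − V_t)² = (3.1/2)×(4.12 − 2.4)² = 1.55×1.73² = 4.61 mA.
V_DS = V_DD − I_D·R_D = 10 − 4.61×0.68 = 6.86 V.
Saturation requires V_DS ≥ V_GS − V_t = 1.73 V; 6.86 ≥ 1.73 ✓.

I_D ≈ 4.6 mA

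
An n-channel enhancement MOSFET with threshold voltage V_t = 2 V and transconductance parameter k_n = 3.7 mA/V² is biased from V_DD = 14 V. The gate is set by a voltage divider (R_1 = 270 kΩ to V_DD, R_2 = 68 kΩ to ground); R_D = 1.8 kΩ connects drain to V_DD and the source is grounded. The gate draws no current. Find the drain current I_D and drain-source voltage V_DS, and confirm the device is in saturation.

I_D ≈ 1.2 mA, V_DS ≈ 12 V

V_G = V_DD·R_2/(R_1+R_2) = 14×68/338 = 2.82 V. With the source grounded, V_GS = V_G = 2.82 V.
Assume saturation: I_D = (k_n/2)(V_GS − V_t)² = (3.7/2)×(2.82 − 2)² = 1.85×0.817² = 1.23 mA.
V_DS = V_DD − I_D·R_D = 14 − 1.23×1.8 = 11.8 V.
Saturation requires V_DS ≥ V_GS − V_t = 0.817 V; 11.8 ≥ 0.817 ✓.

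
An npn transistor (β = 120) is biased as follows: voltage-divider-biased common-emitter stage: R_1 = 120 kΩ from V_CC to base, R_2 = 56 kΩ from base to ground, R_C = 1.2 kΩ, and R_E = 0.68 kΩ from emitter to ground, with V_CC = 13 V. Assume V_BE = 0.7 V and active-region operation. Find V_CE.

Thevenize the base divider: V_Th = V_CC·R_2/(R_1+R_2) = 13×56/176 = 4.14 V, R_Th = R_1‖R_2 = 38.2 kΩ.
Base-emitter loop: V_Th = I_B·R_Th + V_BE + (β+1)I_B·R_E, so I_B = (4.14 − 0.7) / (38.2 + 121×0.68) = 0.0285 mA.
I_C = β·I_B = 120×0.0285 = 3.42 mA, and I_E = (β+1)I_B = 3.45 mA.
V_CE = V_CC − I_C·R_C − I_E·R_E = 13 − 3.42×1.2 − 3.45×0.68 = 6.55 V.
V_CE = 6.55 V > 0.2 V confirms active-region operation.

V_CE ≈ 6.5 V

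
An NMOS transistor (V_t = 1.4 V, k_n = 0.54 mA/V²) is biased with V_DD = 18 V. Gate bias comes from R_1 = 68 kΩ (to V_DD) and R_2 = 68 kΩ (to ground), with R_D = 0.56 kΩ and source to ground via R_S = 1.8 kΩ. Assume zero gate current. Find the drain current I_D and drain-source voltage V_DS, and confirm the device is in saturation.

I_D ≈ 2.5 mA, V_DS ≈ 12 V

V_G = V_DD·R_2/(R_1+R_2) = 18×68/136 = 9 V.
Assume saturation: I_D = (k_n/2)(V_GS − V_t)² with V_GS = V_G − I_D·R_S = 9 − 1.8·I_D.
Substituting gives 0.875·I_D² − 8.39·I_D + 15.6 = 0, with roots I_D = 2.52 or 7.06 mA.
The root I_D = 7.06 mA gives V_GS = -3.71 V ≤ V_t, so take I_D = 2.52 mA.
Then V_GS = 4.46 V and V_DS = V_DD − I_D(R_D+R_S) = 18 − 2.52×2.36 = 12 V.
Saturation requires V_DS ≥ V_GS − V_t = 3.06 V; 12 ≥ 3.06 ✓.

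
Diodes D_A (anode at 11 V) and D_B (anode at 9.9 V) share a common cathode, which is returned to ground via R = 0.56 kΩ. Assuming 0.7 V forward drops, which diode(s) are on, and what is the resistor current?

Only D_A conducts; I_R ≈ 18 mA

Assume both conduct. Then node N would need to be at both 11−0.7 = 10.3 V and 9.9−0.7 = 9.2 V, which is impossible.
Assume only D_A conducts: V_N = 11 − 0.7 = 10.3 V, so I_R = 10.3/0.56 = 18.4 mA.
Check D_B: its anode-to-cathode voltage is 9.9 − 10.3 = -0.4 V < 0.7 V, so it is off. The assumption is consistent.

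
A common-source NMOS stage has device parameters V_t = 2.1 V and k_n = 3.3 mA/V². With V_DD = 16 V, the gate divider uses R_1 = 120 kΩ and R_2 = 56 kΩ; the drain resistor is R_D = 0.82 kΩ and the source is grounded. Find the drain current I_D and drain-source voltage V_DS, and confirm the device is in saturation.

I_D ≈ 15 mA, V_DS ≈ 3.9 V

V_G = V_DD·R_2/(R_1+R_2) = 16×56/176 = 5.09 V. With the source grounded, V_GS = V_G = 5.09 V.
Assume saturation: I_D = (k_n/2)(V_GS − V_t)² = (3.3/2)×(5.09 − 2.1)² = 1.65×2.99² = 14.8 mA.
V_DS = V_DD − I_D·R_D = 16 − 14.8×0.82 = 3.9 V.
Saturation requires V_DS ≥ V_GS − V_t = 2.99 V; 3.9 ≥ 2.99 ✓.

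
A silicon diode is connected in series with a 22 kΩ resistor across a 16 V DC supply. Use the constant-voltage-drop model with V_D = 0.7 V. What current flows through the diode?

KVL around the loop: 16 = V_D + I·R = 0.7 + I × 22 kΩ.
So I = (16 − 0.7) / 22 kΩ = 15.3 / 22 = 0.695 mA.

I ≈ 0.7 mA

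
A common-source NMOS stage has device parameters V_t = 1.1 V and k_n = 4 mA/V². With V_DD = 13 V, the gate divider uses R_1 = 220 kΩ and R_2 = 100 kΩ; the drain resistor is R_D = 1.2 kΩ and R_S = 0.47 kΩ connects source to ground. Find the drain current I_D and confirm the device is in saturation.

V_G = V_DD·R_2/(R_1+R_2) = 13×100/320 = 4.06 V.
Assume saturation: I_D = (k_n/2)(V_GS − V_t)² with V_GS = V_G − I_D·R_S = 4.06 − 0.47·I_D.
Substituting gives 0.442·I_D² − 6.57·I_D + 17.6 = 0, with roots I_D = 3.49 or 11.4 mA.
The root I_D = 11.4 mA gives V_GS = -1.29 V ≤ V_t, so take I_D = 3.49 mA.
Then V_GS = 2.42 V and V_DS = V_DD − I_D(R_D+R_S) = 13 − 3.49×1.67 = 7.17 V.
Saturation requires V_DS ≥ V_GS − V_t = 1.32 V; 7.17 ≥ 1.32 ✓.

I_D ≈ 3.5 mA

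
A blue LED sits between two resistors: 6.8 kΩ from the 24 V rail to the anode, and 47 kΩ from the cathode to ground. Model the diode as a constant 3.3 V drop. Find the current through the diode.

I ≈ 0.38 mA

The two resistors are in series with the diode, so KVL gives 24 = I·6.8 + 3.3 + I·47.
I = (24 − 3.3) / (6.8 + 47) kΩ = 20.7 / 53.8 = 0.385 mA.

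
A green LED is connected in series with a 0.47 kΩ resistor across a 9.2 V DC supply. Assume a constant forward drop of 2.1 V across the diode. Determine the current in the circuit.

KVL around the loop: 9.2 = V_D + I·R = 2.1 + I × 0.47 kΩ.
So I = (9.2 − 2.1) / 0.47 kΩ = 7.1 / 0.47 = 15.1 mA.

I ≈ 15 mA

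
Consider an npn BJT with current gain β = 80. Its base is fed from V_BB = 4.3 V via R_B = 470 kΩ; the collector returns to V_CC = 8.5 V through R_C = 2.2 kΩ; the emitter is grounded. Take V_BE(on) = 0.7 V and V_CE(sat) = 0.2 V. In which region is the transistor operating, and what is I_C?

active; I_C ≈ 0.61 mA

Assume active. Base-emitter loop: I_B = (V_BB − V_BE)/R_B = (4.3 − 0.7)/470 = 0.00766 mA.
I_C = β·I_B = 80×0.00766 = 0.613 mA.
V_CE = V_CC − I_C·R_C = 8.5 − 0.613×2.2 = 7.15 V > V_CE(sat), so the active-region assumption holds.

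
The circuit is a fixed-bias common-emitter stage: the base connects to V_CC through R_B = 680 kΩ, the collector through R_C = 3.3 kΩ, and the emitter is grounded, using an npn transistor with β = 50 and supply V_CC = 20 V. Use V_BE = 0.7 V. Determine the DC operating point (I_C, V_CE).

Base loop: V_CC = I_B·R_B + V_BE, so I_B = (20 − 0.7)/680 kΩ = 0.0284 mA.
In the active region I_C = β·I_B = 50 × 0.0284 = 1.42 mA.
Collector loop: V_CE = V_CC − I_C·R_C = 20 − 1.42×3.3 = 15.3 V.
Since V_CE = 15.3 V > V_CE(sat) ≈ 0.2 V, the transistor is in the active region as assumed.

I_C ≈ 1.4 mA, V_CE ≈ 15 V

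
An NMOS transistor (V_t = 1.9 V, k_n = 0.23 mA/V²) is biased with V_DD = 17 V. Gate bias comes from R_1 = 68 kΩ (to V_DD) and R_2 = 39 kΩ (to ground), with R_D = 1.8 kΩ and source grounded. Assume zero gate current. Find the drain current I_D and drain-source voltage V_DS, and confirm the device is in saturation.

V_G = V_DD·R_2/(R_1+R_2) = 17×39/107 = 6.2 V. With the source grounded, V_GS = V_G = 6.2 V.
Assume saturation: I_D = (k_n/2)(V_GS − V_t)² = (0.23/2)×(6.2 − 1.9)² = 0.115×4.3² = 2.12 mA.
V_DS = V_DD − I_D·R_D = 17 − 2.12×1.8 = 13.2 V.
Saturation requires V_DS ≥ V_GS − V_t = 4.3 V; 13.2 ≥ 4.3 ✓.

I_D ≈ 2.1 mA, V_DS ≈ 13 V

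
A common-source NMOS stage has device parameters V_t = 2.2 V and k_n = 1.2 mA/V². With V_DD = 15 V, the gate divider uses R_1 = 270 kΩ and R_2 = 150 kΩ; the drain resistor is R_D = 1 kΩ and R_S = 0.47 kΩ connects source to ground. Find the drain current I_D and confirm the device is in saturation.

I_D ≈ 2.4 mA

V_G = V_DD·R_2/(R_1+R_2) = 15×150/420 = 5.36 V.
Assume saturation: I_D = (k_n/2)(V_GS − V_t)² with V_GS = V_G − I_D·R_S = 5.36 − 0.47·I_D.
Substituting gives 0.133·I_D² − 2.78·I_D + 5.98 = 0, with roots I_D = 2.43 or 18.5 mA.
The root I_D = 18.5 mA gives V_GS = -3.36 V ≤ V_t, so take I_D = 2.43 mA.
Then V_GS = 4.21 V and V_DS = V_DD − I_D(R_D+R_S) = 15 − 2.43×1.47 = 11.4 V.
Saturation requires V_DS ≥ V_GS − V_t = 2.01 V; 11.4 ≥ 2.01 ✓.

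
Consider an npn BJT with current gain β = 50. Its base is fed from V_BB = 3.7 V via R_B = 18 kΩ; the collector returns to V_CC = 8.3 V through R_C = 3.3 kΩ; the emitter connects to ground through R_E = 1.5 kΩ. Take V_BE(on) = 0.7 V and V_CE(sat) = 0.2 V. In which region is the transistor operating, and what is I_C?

active; I_C ≈ 1.6 mA

Assume active. Base-emitter loop: I_B = (V_BB − V_BE)/(R_B + (β+1)R_E) = (3.7 − 0.7)/(18 + 51×1.5) = 0.0317 mA.
I_C = β·I_B = 50×0.0317 = 1.59 mA.
V_CE = V_CC − I_C·R_C − I_E·R_E = 8.3 − 1.59×3.3 − 1.62×1.5 = 0.633 V > V_CE(sat), so the active-region assumption holds.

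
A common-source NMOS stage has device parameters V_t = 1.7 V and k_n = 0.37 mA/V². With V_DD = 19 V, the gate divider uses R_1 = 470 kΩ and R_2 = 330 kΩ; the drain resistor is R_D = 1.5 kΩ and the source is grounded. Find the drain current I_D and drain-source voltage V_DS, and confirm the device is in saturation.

V_G = V_DD·R_2/(R_1+R_2) = 19×330/800 = 7.84 V. With the source grounded, V_GS = V_G = 7.84 V.
Assume saturation: I_D = (k_n/2)(V_GS − V_t)² = (0.37/2)×(7.84 − 1.7)² = 0.185×6.14² = 6.97 mA.
V_DS = V_DD − I_D·R_D = 19 − 6.97×1.5 = 8.55 V.
Saturation requires V_DS ≥ V_GS − V_t = 6.14 V; 8.55 ≥ 6.14 ✓.

I_D ≈ 7 mA, V_DS ≈ 8.5 V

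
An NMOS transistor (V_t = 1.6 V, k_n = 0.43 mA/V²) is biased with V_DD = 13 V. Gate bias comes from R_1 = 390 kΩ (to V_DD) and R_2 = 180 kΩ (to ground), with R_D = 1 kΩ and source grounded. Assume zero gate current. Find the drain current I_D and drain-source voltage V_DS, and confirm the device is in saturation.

V_G = V_DD·R_2/(R_1+R_2) = 13×180/570 = 4.11 V. With the source grounded, V_GS = V_G = 4.11 V.
Assume saturation: I_D = (k_n/2)(V_GS − V_t)² = (0.43/2)×(4.11 − 1.6)² = 0.215×2.51² = 1.35 mA.
V_DS = V_DD − I_D·R_D = 13 − 1.35×1 = 11.7 V.
Saturation requires V_DS ≥ V_GS − V_t = 2.51 V; 11.7 ≥ 2.51 ✓.

I_D ≈ 1.3 mA, V_DS ≈ 12 V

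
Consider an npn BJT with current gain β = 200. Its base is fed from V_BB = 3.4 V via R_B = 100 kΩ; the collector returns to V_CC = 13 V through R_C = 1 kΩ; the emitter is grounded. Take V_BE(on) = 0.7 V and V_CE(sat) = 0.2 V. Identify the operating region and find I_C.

Assume active. Base-emitter loop: I_B = (V_BB − V_BE)/R_B = (3.4 − 0.7)/100 = 0.027 mA.
I_C = β·I_B = 200×0.027 = 5.4 mA.
V_CE = V_CC − I_C·R_C = 13 − 5.4×1 = 7.6 V > V_CE(sat), so the active-region assumption holds.

active; I_C ≈ 5.4 mA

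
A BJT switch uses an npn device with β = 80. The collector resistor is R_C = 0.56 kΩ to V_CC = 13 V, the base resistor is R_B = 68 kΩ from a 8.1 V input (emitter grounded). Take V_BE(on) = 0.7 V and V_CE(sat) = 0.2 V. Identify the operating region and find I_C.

Assume active. Base-emitter loop: I_B = (V_BB − V_BE)/R_B = (8.1 − 0.7)/68 = 0.109 mA.
I_C = β·I_B = 80×0.109 = 8.71 mA.
V_CE = V_CC − I_C·R_C = 13 − 8.71×0.56 = 8.12 V > V_CE(sat), so the active-region assumption holds.

active; I_C ≈ 8.7 mA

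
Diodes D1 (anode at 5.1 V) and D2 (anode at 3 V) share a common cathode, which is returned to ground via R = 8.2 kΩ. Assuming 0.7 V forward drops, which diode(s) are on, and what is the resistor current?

Only D1 conducts; I_R ≈ 0.54 mA

Assume both conduct. Then node N would need to be at both 5.1−0.7 = 4.4 V and 3−0.7 = 2.3 V, which is impossible.
Assume only D1 conducts: V_N = 5.1 − 0.7 = 4.4 V, so I_R = 4.4/8.2 = 0.537 mA.
Check D2: its anode-to-cathode voltage is 3 − 4.4 = -1.4 V < 0.7 V, so it is off. The assumption is consistent.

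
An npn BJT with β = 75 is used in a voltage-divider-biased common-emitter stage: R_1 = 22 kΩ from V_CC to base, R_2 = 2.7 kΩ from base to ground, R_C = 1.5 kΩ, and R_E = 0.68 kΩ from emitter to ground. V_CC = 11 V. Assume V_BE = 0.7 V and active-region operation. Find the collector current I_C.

Thevenize the base divider: V_Th = V_CC·R_2/(R_1+R_2) = 11×2.7/24.7 = 1.2 V, R_Th = R_1‖R_2 = 2.4 kΩ.
Base-emitter loop: V_Th = I_B·R_Th + V_BE + (β+1)I_B·R_E, so I_B = (1.2 − 0.7) / (2.4 + 76×0.68) = 0.00929 mA.
I_C = β·I_B = 75×0.00929 = 0.697 mA, and I_E = (β+1)I_B = 0.706 mA.
V_CE = V_CC − I_C·R_C − I_E·R_E = 11 − 0.697×1.5 − 0.706×0.68 = 9.47 V.
V_CE = 9.47 V > 0.2 V confirms active-region operation.

I_C ≈ 0.7 mA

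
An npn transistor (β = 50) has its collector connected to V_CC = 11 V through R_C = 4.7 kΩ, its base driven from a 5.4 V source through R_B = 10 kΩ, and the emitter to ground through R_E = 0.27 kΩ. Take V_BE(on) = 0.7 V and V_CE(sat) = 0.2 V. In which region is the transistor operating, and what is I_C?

saturation; I_C ≈ 2.2 mA

Assume active: I_B = (5.4 − 0.7)/(10 + 51×0.27) = 0.198 mA, I_C = β·I_B = 9.89 mA.
Then V_CE = 11 − 9.89×4.7 − 10.1×0.27 = -38.2 V < 0.2 V — the active assumption fails.
Re-solve with V_CE = 0.2 V. KCL at the emitter: V_E/R_E = (V_BB−0.7−V_E)/R_B + (V_CC−0.2−V_E)/R_C, giving V_E = 0.689 V.
I_C = (V_CC − 0.2 − V_E)/R_C = (10.8 − 0.689)/4.7 = 2.15 mA.
Check: I_B = (4.7 − 0.689)/10 = 0.401 mA, and β·I_B = 20.1 mA > I_C, confirming saturation.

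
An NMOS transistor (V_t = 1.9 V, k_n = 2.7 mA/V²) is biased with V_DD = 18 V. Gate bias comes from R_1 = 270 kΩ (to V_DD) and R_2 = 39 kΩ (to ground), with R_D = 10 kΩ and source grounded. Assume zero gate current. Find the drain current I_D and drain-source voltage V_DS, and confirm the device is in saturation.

V_G = V_DD·R_2/(R_1+R_2) = 18×39/309 = 2.27 V. With the source grounded, V_GS = V_G = 2.27 V.
Assume saturation: I_D = (k_n/2)(V_GS − V_t)² = (2.7/2)×(2.27 − 1.9)² = 1.35×0.372² = 0.187 mA.
V_DS = V_DD − I_D·R_D = 18 − 0.187×10 = 16.1 V.
Saturation requires V_DS ≥ V_GS − V_t = 0.372 V; 16.1 ≥ 0.372 ✓.

I_D ≈ 0.19 mA, V_DS ≈ 16 V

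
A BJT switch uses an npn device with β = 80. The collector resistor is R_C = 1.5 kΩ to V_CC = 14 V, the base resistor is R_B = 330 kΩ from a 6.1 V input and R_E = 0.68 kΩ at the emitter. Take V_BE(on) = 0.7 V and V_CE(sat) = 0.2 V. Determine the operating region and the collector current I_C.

Assume active. Base-emitter loop: I_B = (V_BB − V_BE)/(R_B + (β+1)R_E) = (6.1 − 0.7)/(330 + 81×0.68) = 0.014 mA.
I_C = β·I_B = 80×0.014 = 1.12 mA.
V_CE = V_CC − I_C·R_C − I_E·R_E = 14 − 1.12×1.5 − 1.14×0.68 = 11.5 V > V_CE(sat), so the active-region assumption holds.

active; I_C ≈ 1.1 mA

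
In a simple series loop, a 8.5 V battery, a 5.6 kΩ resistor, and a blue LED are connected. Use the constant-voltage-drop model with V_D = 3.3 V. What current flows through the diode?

I ≈ 0.93 mA

KVL around the loop: 8.5 = V_D + I·R = 3.3 + I × 5.6 kΩ.
So I = (8.5 − 3.3) / 5.6 kΩ = 5.2 / 5.6 = 0.929 mA.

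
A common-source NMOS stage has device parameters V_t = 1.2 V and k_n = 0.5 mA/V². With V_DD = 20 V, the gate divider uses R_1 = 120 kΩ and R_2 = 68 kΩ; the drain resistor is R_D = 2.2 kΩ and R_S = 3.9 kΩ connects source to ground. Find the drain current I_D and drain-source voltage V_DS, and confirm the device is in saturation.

V_G = V_DD·R_2/(R_1+R_2) = 20×68/188 = 7.23 V.
Assume saturation: I_D = (k_n/2)(V_GS − V_t)² with V_GS = V_G − I_D·R_S = 7.23 − 3.9·I_D.
Substituting gives 3.8·I_D² − 12.8·I_D + 9.1 = 0, with roots I_D = 1.03 or 2.33 mA.
The root I_D = 2.33 mA gives V_GS = -1.85 V ≤ V_t, so take I_D = 1.03 mA.
Then V_GS = 3.23 V and V_DS = V_DD − I_D(R_D+R_S) = 20 − 1.03×6.1 = 13.7 V.
Saturation requires V_DS ≥ V_GS − V_t = 2.03 V; 13.7 ≥ 2.03 ✓.

I_D ≈ 1 mA, V_DS ≈ 14 V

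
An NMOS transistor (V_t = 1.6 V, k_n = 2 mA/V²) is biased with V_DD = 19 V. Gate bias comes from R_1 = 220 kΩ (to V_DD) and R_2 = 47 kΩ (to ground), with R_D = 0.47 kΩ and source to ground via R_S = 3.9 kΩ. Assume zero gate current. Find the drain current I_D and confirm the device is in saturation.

I_D ≈ 0.31 mA

V_G = V_DD·R_2/(R_1+R_2) = 19×47/267 = 3.34 V.
Assume saturation: I_D = (k_n/2)(V_GS − V_t)² with V_GS = V_G − I_D·R_S = 3.34 − 3.9·I_D.
Substituting gives 15.2·I_D² − 14.6·I_D + 3.04 = 0, with roots I_D = 0.306 or 0.655 mA.
The root I_D = 0.655 mA gives V_GS = 0.791 V ≤ V_t, so take I_D = 0.306 mA.
Then V_GS = 2.15 V and V_DS = V_DD − I_D(R_D+R_S) = 19 − 0.306×4.37 = 17.7 V.
Saturation requires V_DS ≥ V_GS − V_t = 0.553 V; 17.7 ≥ 0.553 ✓.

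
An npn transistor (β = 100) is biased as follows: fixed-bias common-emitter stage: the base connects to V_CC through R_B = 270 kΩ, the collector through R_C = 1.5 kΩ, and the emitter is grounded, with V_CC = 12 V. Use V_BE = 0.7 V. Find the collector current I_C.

I_C ≈ 4.2 mA

Base loop: V_CC = I_B·R_B + V_BE, so I_B = (12 − 0.7)/270 kΩ = 0.0419 mA.
In the active region I_C = β·I_B = 100 × 0.0419 = 4.19 mA.
Collector loop: V_CE = V_CC − I_C·R_C = 12 − 4.19×1.5 = 5.72 V.
Since V_CE = 5.72 V > V_CE(sat) ≈ 0.2 V, the transistor is in the active region as assumed.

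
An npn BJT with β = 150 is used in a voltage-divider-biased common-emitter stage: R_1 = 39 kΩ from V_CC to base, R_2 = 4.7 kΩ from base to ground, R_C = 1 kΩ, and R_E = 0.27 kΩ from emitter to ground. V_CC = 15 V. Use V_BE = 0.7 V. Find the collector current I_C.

Thevenize the base divider: V_Th = V_CC·R_2/(R_1+R_2) = 15×4.7/43.7 = 1.61 V, R_Th = R_1‖R_2 = 4.19 kΩ.
Base-emitter loop: V_Th = I_B·R_Th + V_BE + (β+1)I_B·R_E, so I_B = (1.61 − 0.7) / (4.19 + 151×0.27) = 0.0203 mA.
I_C = β·I_B = 150×0.0203 = 3.05 mA, and I_E = (β+1)I_B = 3.07 mA.
V_CE = V_CC − I_C·R_C − I_E·R_E = 15 − 3.05×1 − 3.07×0.27 = 11.1 V.
V_CE = 11.1 V > 0.2 V confirms active-region operation.

I_C ≈ 3 mA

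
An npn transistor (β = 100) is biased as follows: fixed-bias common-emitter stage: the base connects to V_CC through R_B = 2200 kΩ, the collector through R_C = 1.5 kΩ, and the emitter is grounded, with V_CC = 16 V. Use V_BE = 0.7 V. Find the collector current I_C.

I_C ≈ 0.7 mA

Base loop: V_CC = I_B·R_B + V_BE, so I_B = (16 − 0.7)/2200 kΩ = 0.00695 mA.
In the active region I_C = β·I_B = 100 × 0.00695 = 0.695 mA.
Collector loop: V_CE = V_CC − I_C·R_C = 16 − 0.695×1.5 = 15 V.
Since V_CE = 15 V > V_CE(sat) ≈ 0.2 V, the transistor is in the active region as assumed.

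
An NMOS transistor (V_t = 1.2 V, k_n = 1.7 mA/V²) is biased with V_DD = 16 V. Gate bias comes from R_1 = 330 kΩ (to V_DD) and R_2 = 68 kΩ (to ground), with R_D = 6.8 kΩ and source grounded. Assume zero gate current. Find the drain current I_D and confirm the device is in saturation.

V_G = V_DD·R_2/(R_1+R_2) = 16×68/398 = 2.73 V. With the source grounded, V_GS = V_G = 2.73 V.
Assume saturation: I_D = (k_n/2)(V_GS − V_t)² = (1.7/2)×(2.73 − 1.2)² = 0.85×1.53² = 2 mA.
V_DS = V_DD − I_D·R_D = 16 − 2×6.8 = 2.4 V.
Saturation requires V_DS ≥ V_GS − V_t = 1.53 V; 2.4 ≥ 1.53 ✓.

I_D ≈ 2 mA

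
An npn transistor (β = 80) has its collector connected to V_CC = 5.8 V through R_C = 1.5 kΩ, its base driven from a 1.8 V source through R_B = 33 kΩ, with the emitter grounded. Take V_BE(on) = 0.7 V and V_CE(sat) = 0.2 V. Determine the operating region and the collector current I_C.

Assume active. Base-emitter loop: I_B = (V_BB − V_BE)/R_B = (1.8 − 0.7)/33 = 0.0333 mA.
I_C = β·I_B = 80×0.0333 = 2.67 mA.
V_CE = V_CC − I_C·R_C = 5.8 − 2.67×1.5 = 1.8 V > V_CE(sat), so the active-region assumption holds.

active; I_C ≈ 2.7 mA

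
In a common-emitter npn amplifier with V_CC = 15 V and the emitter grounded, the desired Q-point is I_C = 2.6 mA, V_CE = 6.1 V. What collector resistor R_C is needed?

R_C ≈ 3.4 kΩ

Collector loop: V_CC = I_C·R_C + V_CE.
R_C = (V_CC − V_CE)/I_C = (15 − 6.1)/2.6 = 3.42 kΩ.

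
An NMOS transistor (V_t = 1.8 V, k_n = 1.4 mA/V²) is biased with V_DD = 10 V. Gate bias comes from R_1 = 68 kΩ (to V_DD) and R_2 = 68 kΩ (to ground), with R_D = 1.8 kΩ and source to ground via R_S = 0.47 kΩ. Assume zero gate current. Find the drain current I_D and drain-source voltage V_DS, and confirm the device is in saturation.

I_D ≈ 2.7 mA, V_DS ≈ 4 V

V_G = V_DD·R_2/(R_1+R_2) = 10×68/136 = 5 V.
Assume saturation: I_D = (k_n/2)(V_GS − V_t)² with V_GS = V_G − I_D·R_S = 5 − 0.47·I_D.
Substituting gives 0.155·I_D² − 3.11·I_D + 7.17 = 0, with roots I_D = 2.66 or 17.4 mA.
The root I_D = 17.4 mA gives V_GS = -3.19 V ≤ V_t, so take I_D = 2.66 mA.
Then V_GS = 3.75 V and V_DS = V_DD − I_D(R_D+R_S) = 10 − 2.66×2.27 = 3.96 V.
Saturation requires V_DS ≥ V_GS − V_t = 1.95 V; 3.96 ≥ 1.95 ✓.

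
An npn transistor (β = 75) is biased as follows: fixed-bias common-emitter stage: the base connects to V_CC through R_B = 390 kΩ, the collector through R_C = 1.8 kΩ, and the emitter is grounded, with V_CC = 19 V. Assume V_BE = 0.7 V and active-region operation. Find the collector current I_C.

I_C ≈ 3.5 mA

Base loop: V_CC = I_B·R_B + V_BE, so I_B = (19 − 0.7)/390 kΩ = 0.0469 mA.
In the active region I_C = β·I_B = 75 × 0.0469 = 3.52 mA.
Collector loop: V_CE = V_CC − I_C·R_C = 19 − 3.52×1.8 = 12.7 V.
Since V_CE = 12.7 V > V_CE(sat) ≈ 0.2 V, the transistor is in the active region as assumed.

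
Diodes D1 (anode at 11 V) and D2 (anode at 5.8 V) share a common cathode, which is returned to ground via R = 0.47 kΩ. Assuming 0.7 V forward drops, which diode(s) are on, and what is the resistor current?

Assume both conduct. Then node N would need to be at both 11−0.7 = 10.3 V and 5.8−0.7 = 5.1 V, which is impossible.
Assume only D1 conducts: V_N = 11 − 0.7 = 10.3 V, so I_R = 10.3/0.47 = 21.9 mA.
Check D2: its anode-to-cathode voltage is 5.8 − 10.3 = -4.5 V < 0.7 V, so it is off. The assumption is consistent.

Only D1 conducts; I_R ≈ 22 mA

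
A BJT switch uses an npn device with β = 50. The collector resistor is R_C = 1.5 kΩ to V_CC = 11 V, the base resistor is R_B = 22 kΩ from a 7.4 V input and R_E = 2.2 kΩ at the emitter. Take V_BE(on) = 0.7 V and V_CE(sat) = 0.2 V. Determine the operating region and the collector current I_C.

Assume active. Base-emitter loop: I_B = (V_BB − V_BE)/(R_B + (β+1)R_E) = (7.4 − 0.7)/(22 + 51×2.2) = 0.0499 mA.
I_C = β·I_B = 50×0.0499 = 2.5 mA.
V_CE = V_CC − I_C·R_C − I_E·R_E = 11 − 2.5×1.5 − 2.55×2.2 = 1.65 V > V_CE(sat), so the active-region assumption holds.

active; I_C ≈ 2.5 mA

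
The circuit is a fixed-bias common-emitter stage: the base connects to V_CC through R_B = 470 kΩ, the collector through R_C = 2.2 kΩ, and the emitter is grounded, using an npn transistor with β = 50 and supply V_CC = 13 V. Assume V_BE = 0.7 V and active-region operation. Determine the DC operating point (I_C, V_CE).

I_C ≈ 1.3 mA, V_CE ≈ 10 V

Base loop: V_CC = I_B·R_B + V_BE, so I_B = (13 − 0.7)/470 kΩ = 0.0262 mA.
In the active region I_C = β·I_B = 50 × 0.0262 = 1.31 mA.
Collector loop: V_CE = V_CC − I_C·R_C = 13 − 1.31×2.2 = 10.1 V.
Since V_CE = 10.1 V > V_CE(sat) ≈ 0.2 V, the transistor is in the active region as assumed.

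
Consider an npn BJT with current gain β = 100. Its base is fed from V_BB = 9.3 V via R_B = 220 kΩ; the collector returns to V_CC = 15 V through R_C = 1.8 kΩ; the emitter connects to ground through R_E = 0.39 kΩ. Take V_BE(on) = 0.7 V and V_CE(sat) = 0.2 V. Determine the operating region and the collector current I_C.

Assume active. Base-emitter loop: I_B = (V_BB − V_BE)/(R_B + (β+1)R_E) = (9.3 − 0.7)/(220 + 101×0.39) = 0.0332 mA.
I_C = β·I_B = 100×0.0332 = 3.32 mA.
V_CE = V_CC − I_C·R_C − I_E·R_E = 15 − 3.32×1.8 − 3.35×0.39 = 7.73 V > V_CE(sat), so the active-region assumption holds.

active; I_C ≈ 3.3 mA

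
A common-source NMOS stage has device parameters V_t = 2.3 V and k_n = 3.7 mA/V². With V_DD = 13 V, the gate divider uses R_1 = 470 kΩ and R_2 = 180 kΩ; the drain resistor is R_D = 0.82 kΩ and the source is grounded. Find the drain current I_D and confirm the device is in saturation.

V_G = V_DD·R_2/(R_1+R_2) = 13×180/650 = 3.6 V. With the source grounded, V_GS = V_G = 3.6 V.
Assume saturation: I_D = (k_n/2)(V_GS − V_t)² = (3.7/2)×(3.6 − 2.3)² = 1.85×1.3² = 3.13 mA.
V_DS = V_DD − I_D·R_D = 13 − 3.13×0.82 = 10.4 V.
Saturation requires V_DS ≥ V_GS − V_t = 1.3 V; 10.4 ≥ 1.3 ✓.

I_D ≈ 3.1 mA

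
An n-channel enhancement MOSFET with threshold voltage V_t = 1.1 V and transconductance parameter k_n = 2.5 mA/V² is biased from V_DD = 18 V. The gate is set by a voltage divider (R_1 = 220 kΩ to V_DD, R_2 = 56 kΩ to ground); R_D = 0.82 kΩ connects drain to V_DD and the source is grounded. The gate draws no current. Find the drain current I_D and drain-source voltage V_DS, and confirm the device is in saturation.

V_G = V_DD·R_2/(R_1+R_2) = 18×56/276 = 3.65 V. With the source grounded, V_GS = V_G = 3.65 V.
Assume saturation: I_D = (k_n/2)(V_GS − V_t)² = (2.5/2)×(3.65 − 1.1)² = 1.25×2.55² = 8.14 mA.
V_DS = V_DD − I_D·R_D = 18 − 8.14×0.82 = 11.3 V.
Saturation requires V_DS ≥ V_GS − V_t = 2.55 V; 11.3 ≥ 2.55 ✓.

I_D ≈ 8.1 mA, V_DS ≈ 11 V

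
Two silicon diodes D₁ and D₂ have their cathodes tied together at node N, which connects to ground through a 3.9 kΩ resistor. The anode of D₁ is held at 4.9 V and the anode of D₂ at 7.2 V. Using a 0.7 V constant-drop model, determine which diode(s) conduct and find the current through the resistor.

Assume both conduct. Then node N would need to be at both 4.9−0.7 = 4.2 V and 7.2−0.7 = 6.5 V, which is impossible.
Assume only D₂ conducts: V_N = 7.2 − 0.7 = 6.5 V, so I_R = 6.5/3.9 = 1.67 mA.
Check D₁: its anode-to-cathode voltage is 4.9 − 6.5 = -1.6 V < 0.7 V, so it is off. The assumption is consistent.

Only D₂ conducts; I_R ≈ 1.7 mA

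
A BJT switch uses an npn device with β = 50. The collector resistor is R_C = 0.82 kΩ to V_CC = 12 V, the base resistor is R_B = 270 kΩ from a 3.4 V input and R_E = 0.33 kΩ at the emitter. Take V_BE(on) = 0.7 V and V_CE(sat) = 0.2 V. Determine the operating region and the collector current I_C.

active; I_C ≈ 0.47 mA

Assume active. Base-emitter loop: I_B = (V_BB − V_BE)/(R_B + (β+1)R_E) = (3.4 − 0.7)/(270 + 51×0.33) = 0.00941 mA.
I_C = β·I_B = 50×0.00941 = 0.471 mA.
V_CE = V_CC − I_C·R_C − I_E·R_E = 12 − 0.471×0.82 − 0.48×0.33 = 11.5 V > V_CE(sat), so the active-region assumption holds.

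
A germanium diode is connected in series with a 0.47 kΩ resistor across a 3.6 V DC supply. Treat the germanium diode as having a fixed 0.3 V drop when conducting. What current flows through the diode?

I ≈ 7 mA

KVL around the loop: 3.6 = V_D + I·R = 0.3 + I × 0.47 kΩ.
So I = (3.6 − 0.3) / 0.47 kΩ = 3.3 / 0.47 = 7.02 mA.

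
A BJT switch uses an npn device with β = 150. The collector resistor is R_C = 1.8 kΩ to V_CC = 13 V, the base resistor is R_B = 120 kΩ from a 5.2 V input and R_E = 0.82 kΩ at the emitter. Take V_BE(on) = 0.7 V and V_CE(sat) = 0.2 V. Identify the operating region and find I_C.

Assume active. Base-emitter loop: I_B = (V_BB − V_BE)/(R_B + (β+1)R_E) = (5.2 − 0.7)/(120 + 151×0.82) = 0.0185 mA.
I_C = β·I_B = 150×0.0185 = 2.77 mA.
V_CE = V_CC − I_C·R_C − I_E·R_E = 13 − 2.77×1.8 − 2.79×0.82 = 5.73 V > V_CE(sat), so the active-region assumption holds.

active; I_C ≈ 2.8 mA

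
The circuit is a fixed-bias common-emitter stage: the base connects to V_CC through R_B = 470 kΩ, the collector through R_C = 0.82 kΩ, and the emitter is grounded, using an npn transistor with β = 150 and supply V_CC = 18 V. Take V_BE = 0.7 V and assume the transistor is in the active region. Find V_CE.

V_CE ≈ 13 V

Base loop: V_CC = I_B·R_B + V_BE, so I_B = (18 − 0.7)/470 kΩ = 0.0368 mA.
In the active region I_C = β·I_B = 150 × 0.0368 = 5.52 mA.
Collector loop: V_CE = V_CC − I_C·R_C = 18 − 5.52×0.82 = 13.5 V.
Since V_CE = 13.5 V > V_CE(sat) ≈ 0.2 V, the transistor is in the active region as assumed.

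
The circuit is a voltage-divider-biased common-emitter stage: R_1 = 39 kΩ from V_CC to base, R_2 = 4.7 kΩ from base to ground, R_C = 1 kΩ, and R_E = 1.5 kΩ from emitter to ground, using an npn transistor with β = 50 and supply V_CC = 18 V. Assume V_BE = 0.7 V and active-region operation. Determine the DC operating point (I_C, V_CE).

Thevenize the base divider: V_Th = V_CC·R_2/(R_1+R_2) = 18×4.7/43.7 = 1.94 V, R_Th = R_1‖R_2 = 4.19 kΩ.
Base-emitter loop: V_Th = I_B·R_Th + V_BE + (β+1)I_B·R_E, so I_B = (1.94 − 0.7) / (4.19 + 51×1.5) = 0.0153 mA.
I_C = β·I_B = 50×0.0153 = 0.766 mA, and I_E = (β+1)I_B = 0.781 mA.
V_CE = V_CC − I_C·R_C − I_E·R_E = 18 − 0.766×1 − 0.781×1.5 = 16.1 V.
V_CE = 16.1 V > 0.2 V confirms active-region operation.

I_C ≈ 0.77 mA, V_CE ≈ 16 V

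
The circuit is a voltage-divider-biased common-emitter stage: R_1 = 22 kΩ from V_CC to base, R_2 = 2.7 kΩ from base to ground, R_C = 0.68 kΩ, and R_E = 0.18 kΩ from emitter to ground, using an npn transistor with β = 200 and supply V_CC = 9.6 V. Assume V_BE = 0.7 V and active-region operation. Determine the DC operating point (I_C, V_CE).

Thevenize the base divider: V_Th = V_CC·R_2/(R_1+R_2) = 9.6×2.7/24.7 = 1.05 V, R_Th = R_1‖R_2 = 2.4 kΩ.
Base-emitter loop: V_Th = I_B·R_Th + V_BE + (β+1)I_B·R_E, so I_B = (1.05 − 0.7) / (2.4 + 201×0.18) = 0.00906 mA.
I_C = β·I_B = 200×0.00906 = 1.81 mA, and I_E = (β+1)I_B = 1.82 mA.
V_CE = V_CC − I_C·R_C − I_E·R_E = 9.6 − 1.81×0.68 − 1.82×0.18 = 8.04 V.
V_CE = 8.04 V > 0.2 V confirms active-region operation.

I_C ≈ 1.8 mA, V_CE ≈ 8 V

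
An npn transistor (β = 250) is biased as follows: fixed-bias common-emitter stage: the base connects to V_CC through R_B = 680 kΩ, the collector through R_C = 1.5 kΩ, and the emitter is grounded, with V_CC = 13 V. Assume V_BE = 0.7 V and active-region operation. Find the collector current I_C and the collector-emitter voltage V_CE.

I_C ≈ 4.5 mA, V_CE ≈ 6.2 V

Base loop: V_CC = I_B·R_B + V_BE, so I_B = (13 − 0.7)/680 kΩ = 0.0181 mA.
In the active region I_C = β·I_B = 250 × 0.0181 = 4.52 mA.
Collector loop: V_CE = V_CC − I_C·R_C = 13 − 4.52×1.5 = 6.22 V.
Since V_CE = 6.22 V > V_CE(sat) ≈ 0.2 V, the transistor is in the active region as assumed.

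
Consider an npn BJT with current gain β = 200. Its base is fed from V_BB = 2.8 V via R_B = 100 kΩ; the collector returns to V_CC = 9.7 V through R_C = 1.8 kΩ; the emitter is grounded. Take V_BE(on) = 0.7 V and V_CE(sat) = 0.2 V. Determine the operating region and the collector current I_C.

active; I_C ≈ 4.2 mA

Assume active. Base-emitter loop: I_B = (V_BB − V_BE)/R_B = (2.8 − 0.7)/100 = 0.021 mA.
I_C = β·I_B = 200×0.021 = 4.2 mA.
V_CE = V_CC − I_C·R_C = 9.7 − 4.2×1.8 = 2.14 V > V_CE(sat), so the active-region assumption holds.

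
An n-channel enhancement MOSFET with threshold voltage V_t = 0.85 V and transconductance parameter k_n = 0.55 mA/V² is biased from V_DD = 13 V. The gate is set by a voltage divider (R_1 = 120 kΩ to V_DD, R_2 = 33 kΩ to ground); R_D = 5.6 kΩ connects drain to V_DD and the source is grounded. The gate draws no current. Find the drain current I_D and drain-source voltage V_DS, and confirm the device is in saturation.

V_G = V_DD·R_2/(R_1+R_2) = 13×33/153 = 2.8 V. With the source grounded, V_GS = V_G = 2.8 V.
Assume saturation: I_D = (k_n/2)(V_GS − V_t)² = (0.55/2)×(2.8 − 0.85)² = 0.275×1.95² = 1.05 mA.
V_DS = V_DD − I_D·R_D = 13 − 1.05×5.6 = 7.12 V.
Saturation requires V_DS ≥ V_GS − V_t = 1.95 V; 7.12 ≥ 1.95 ✓.

I_D ≈ 1 mA, V_DS ≈ 7.1 V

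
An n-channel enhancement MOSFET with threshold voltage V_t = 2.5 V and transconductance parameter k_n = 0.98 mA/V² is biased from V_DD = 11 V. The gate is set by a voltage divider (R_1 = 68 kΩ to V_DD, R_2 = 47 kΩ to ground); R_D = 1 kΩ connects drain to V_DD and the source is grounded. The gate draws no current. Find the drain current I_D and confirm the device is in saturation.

V_G = V_DD·R_2/(R_1+R_2) = 11×47/115 = 4.5 V. With the source grounded, V_GS = V_G = 4.5 V.
Assume saturation: I_D = (k_n/2)(V_GS − V_t)² = (0.98/2)×(4.5 − 2.5)² = 0.49×2² = 1.95 mA.
V_DS = V_DD − I_D·R_D = 11 − 1.95×1 = 9.05 V.
Saturation requires V_DS ≥ V_GS − V_t = 2 V; 9.05 ≥ 2 ✓.

I_D ≈ 2 mA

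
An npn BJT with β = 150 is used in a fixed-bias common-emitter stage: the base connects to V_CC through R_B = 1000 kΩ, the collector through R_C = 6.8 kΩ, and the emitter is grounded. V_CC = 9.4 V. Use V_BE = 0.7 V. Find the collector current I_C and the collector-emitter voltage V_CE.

Base loop: V_CC = I_B·R_B + V_BE, so I_B = (9.4 − 0.7)/1000 kΩ = 0.0087 mA.
In the active region I_C = β·I_B = 150 × 0.0087 = 1.31 mA.
Collector loop: V_CE = V_CC − I_C·R_C = 9.4 − 1.31×6.8 = 0.526 V.
Since V_CE = 0.526 V > V_CE(sat) ≈ 0.2 V, the transistor is in the active region as assumed.

I_C ≈ 1.3 mA, V_CE ≈ 0.53 V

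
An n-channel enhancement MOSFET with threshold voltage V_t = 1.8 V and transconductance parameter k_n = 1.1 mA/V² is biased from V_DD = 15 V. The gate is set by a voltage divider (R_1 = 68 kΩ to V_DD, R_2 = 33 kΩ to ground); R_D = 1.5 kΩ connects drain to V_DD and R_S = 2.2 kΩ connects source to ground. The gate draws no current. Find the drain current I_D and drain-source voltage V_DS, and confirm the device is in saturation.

V_G = V_DD·R_2/(R_1+R_2) = 15×33/101 = 4.9 V.
Assume saturation: I_D = (k_n/2)(V_GS − V_t)² with V_GS = V_G − I_D·R_S = 4.9 − 2.2·I_D.
Substituting gives 2.66·I_D² − 8.5·I_D + 5.29 = 0, with roots I_D = 0.846 or 2.35 mA.
The root I_D = 2.35 mA gives V_GS = -0.267 V ≤ V_t, so take I_D = 0.846 mA.
Then V_GS = 3.04 V and V_DS = V_DD − I_D(R_D+R_S) = 15 − 0.846×3.7 = 11.9 V.
Saturation requires V_DS ≥ V_GS − V_t = 1.24 V; 11.9 ≥ 1.24 ✓.

I_D ≈ 0.85 mA, V_DS ≈ 12 V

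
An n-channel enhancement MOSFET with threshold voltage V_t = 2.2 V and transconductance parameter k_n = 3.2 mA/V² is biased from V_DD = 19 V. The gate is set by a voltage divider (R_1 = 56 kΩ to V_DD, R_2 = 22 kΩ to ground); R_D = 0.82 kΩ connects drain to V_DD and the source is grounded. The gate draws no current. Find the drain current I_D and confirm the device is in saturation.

V_G = V_DD·R_2/(R_1+R_2) = 19×22/78 = 5.36 V. With the source grounded, V_GS = V_G = 5.36 V.
Assume saturation: I_D = (k_n/2)(V_GS − V_t)² = (3.2/2)×(5.36 − 2.2)² = 1.6×3.16² = 16 mA.
V_DS = V_DD − I_D·R_D = 19 − 16×0.82 = 5.91 V.
Saturation requires V_DS ≥ V_GS − V_t = 3.16 V; 5.91 ≥ 3.16 ✓.

I_D ≈ 16 mA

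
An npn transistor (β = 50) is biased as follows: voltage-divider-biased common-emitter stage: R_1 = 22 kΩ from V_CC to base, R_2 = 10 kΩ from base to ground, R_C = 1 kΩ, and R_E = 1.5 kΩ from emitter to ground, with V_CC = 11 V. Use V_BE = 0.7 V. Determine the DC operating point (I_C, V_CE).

Thevenize the base divider: V_Th = V_CC·R_2/(R_1+R_2) = 11×10/32 = 3.44 V, R_Th = R_1‖R_2 = 6.88 kΩ.
Base-emitter loop: V_Th = I_B·R_Th + V_BE + (β+1)I_B·R_E, so I_B = (3.44 − 0.7) / (6.88 + 51×1.5) = 0.0328 mA.
I_C = β·I_B = 50×0.0328 = 1.64 mA, and I_E = (β+1)I_B = 1.67 mA.
V_CE = V_CC − I_C·R_C − I_E·R_E = 11 − 1.64×1 − 1.67×1.5 = 6.85 V.
V_CE = 6.85 V > 0.2 V confirms active-region operation.

I_C ≈ 1.6 mA, V_CE ≈ 6.8 V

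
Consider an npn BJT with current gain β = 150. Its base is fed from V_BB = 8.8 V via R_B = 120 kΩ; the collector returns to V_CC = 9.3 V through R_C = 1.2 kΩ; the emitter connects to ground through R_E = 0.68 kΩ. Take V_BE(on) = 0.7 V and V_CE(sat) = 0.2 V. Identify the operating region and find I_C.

saturation; I_C ≈ 4.8 mA

Assume active: I_B = (8.8 − 0.7)/(120 + 151×0.68) = 0.0364 mA, I_C = β·I_B = 5.46 mA.
Then V_CE = 9.3 − 5.46×1.2 − 5.49×0.68 = -0.983 V < 0.2 V — the active assumption fails.
Re-solve with V_CE = 0.2 V. KCL at the emitter: V_E/R_E = (V_BB−0.7−V_E)/R_B + (V_CC−0.2−V_E)/R_C, giving V_E = 3.31 V.
I_C = (V_CC − 0.2 − V_E)/R_C = (9.1 − 3.31)/1.2 = 4.83 mA.
Check: I_B = (8.1 − 3.31)/120 = 0.0399 mA, and β·I_B = 5.99 mA > I_C, confirming saturation.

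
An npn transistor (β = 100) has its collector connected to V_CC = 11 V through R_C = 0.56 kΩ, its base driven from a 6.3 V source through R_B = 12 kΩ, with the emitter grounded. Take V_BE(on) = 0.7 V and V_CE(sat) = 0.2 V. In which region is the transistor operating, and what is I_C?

Assume active: I_B = (6.3 − 0.7)/12 = 0.467 mA, giving I_C = β·I_B = 46.7 mA.
But then V_CE = 11 − 46.7×0.56 = -15.1 V < V_CE(sat) = 0.2 V — impossible in the active region.
So the transistor is saturated. With V_CE = 0.2 V, I_C = (V_CC − 0.2)/R_C = 10.8/0.56 = 19.3 mA.
Check: β·I_B = 46.7 mA > I_C = 19.3 mA, confirming saturation.

saturation; I_C ≈ 19 mA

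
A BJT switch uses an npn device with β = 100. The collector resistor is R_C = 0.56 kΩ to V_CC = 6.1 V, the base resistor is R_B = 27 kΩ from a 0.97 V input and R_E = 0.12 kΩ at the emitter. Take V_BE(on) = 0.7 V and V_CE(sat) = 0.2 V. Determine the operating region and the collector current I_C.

active; I_C ≈ 0.69 mA

Assume active. Base-emitter loop: I_B = (V_BB − V_BE)/(R_B + (β+1)R_E) = (0.97 − 0.7)/(27 + 101×0.12) = 0.0069 mA.
I_C = β·I_B = 100×0.0069 = 0.69 mA.
V_CE = V_CC − I_C·R_C − I_E·R_E = 6.1 − 0.69×0.56 − 0.697×0.12 = 5.63 V > V_CE(sat), so the active-region assumption holds.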